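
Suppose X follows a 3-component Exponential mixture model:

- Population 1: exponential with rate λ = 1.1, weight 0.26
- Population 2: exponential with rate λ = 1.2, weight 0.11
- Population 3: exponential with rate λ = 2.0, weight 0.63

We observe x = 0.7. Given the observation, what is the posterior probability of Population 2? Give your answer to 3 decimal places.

0.114

The responsibility of component k is P(Z=k) f_k(x) divided by Σ_j P(Z=j) f_j(x).
Exponential densities:
  f_1 = 1.1·e^(−1.1·0.7) = 1.1·e^(−0.7700) = 0.509314
  f_2 = 1.2·e^(−1.2·0.7) = 1.2·e^(−0.8400) = 0.518053
  f_3 = 2.0·e^(−2.0·0.7) = 2.0·e^(−1.4000) = 0.493194
Weight by the priors:
  P(Z=1)·f_1 = 0.26 × 0.509314 = 0.132422
  P(Z=2)·f_2 = 0.11 × 0.518053 = 0.0569858
  P(Z=3)·f_3 = 0.63 × 0.493194 = 0.310712
Marginal: 0.132422 + 0.0569858 + 0.310712 = 0.50012
Responsibility of Population 2: 0.0569858 / 0.50012 ≈ 0.114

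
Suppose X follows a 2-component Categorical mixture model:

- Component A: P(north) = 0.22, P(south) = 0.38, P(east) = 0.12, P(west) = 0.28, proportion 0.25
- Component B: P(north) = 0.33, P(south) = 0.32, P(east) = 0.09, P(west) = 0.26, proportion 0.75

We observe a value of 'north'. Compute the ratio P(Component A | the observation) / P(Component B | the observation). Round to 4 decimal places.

Since P(k|x) ∝ π_k f_k(x), the posterior odds are π_i f_i(x) / (π_j f_j(x)).
Categorical probabilities:
  L_A = P(north | comp) = 0.22
  L_B = P(north | comp) = 0.33
Posterior odds = (π_A·L_A) / (π_B·L_B) = (0.25·0.22) / (0.75·0.33) = 0.055 / 0.2475 ≈ 0.2222

0.2222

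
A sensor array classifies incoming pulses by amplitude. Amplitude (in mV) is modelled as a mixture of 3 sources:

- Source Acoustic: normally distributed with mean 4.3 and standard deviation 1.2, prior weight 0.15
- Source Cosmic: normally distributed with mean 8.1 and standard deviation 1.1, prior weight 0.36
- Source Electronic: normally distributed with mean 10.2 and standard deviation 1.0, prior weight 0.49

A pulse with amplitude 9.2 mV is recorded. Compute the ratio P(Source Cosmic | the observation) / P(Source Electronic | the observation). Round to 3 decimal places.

The posterior odds equal the prior odds times the likelihood ratio: (π_i/π_j)·(f_i(x)/f_j(x)).
Evaluate each component's likelihood at the observed value:
  p_Acoustic = 7.96343e-05
  p_Cosmic = 0.219973
  p_Electronic = 0.241971
0.0791904 / 0.118566 ≈ 0.668

0.668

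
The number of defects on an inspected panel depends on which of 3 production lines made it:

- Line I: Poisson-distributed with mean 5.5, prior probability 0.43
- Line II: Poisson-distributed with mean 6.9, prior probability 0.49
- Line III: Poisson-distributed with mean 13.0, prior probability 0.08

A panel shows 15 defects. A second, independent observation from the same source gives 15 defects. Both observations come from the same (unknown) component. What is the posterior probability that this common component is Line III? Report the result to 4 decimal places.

By Bayes' theorem, P(k | x) = P(Z=k) f_k(x) / Σ_j P(Z=j) f_j(x).
Since both observations come from the same component, the likelihood for component k is f_k(x₁)·f_k(x₂).
  L_I = [e^(−5.5)·5.5^15/15! = 0.000398402] × [0.000398402] = 1.58724e-07
  L_II = [e^(−6.9)·6.9^15/15! = 0.00294853] × [0.00294853] = 8.6938e-06
  L_III = [e^(−13.0)·13.0^15/15! = 0.0884754] × [0.0884754] = 0.00782789
Unnormalised posteriors:
  P(Z=I)·L_I = 0.43 × 1.58724e-07 = 6.82513e-08
  P(Z=II)·L_II = 0.49 × 8.6938e-06 = 4.25996e-06
  P(Z=III)·L_III = 0.08 × 0.00782789 = 0.000626231
Denominator: 6.82513e-08 + 4.25996e-06 + 0.000626231 = 0.00063056
So the posterior for Line III is 0.000626231 / 0.00063056 ≈ 0.9931.

0.9931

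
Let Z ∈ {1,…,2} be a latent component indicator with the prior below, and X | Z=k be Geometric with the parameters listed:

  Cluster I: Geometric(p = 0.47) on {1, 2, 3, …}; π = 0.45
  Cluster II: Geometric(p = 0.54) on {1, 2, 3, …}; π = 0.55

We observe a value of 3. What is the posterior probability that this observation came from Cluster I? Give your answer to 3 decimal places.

By Bayes' theorem, P(k | x) = π_k f_k(x) / Σ_j π_j f_j(x).
Component likelihoods at x = 3:
  f_I = 0.47·(1−0.47)^2 = 0.47·0.2809 = 0.132023
  f_II = 0.54·(1−0.54)^2 = 0.54·0.2116 = 0.114264
Multiply by the mixture weights:
  π_I·f_I = 0.45 × 0.132023 = 0.0594104
  π_II·f_II = 0.55 × 0.114264 = 0.0628452
Marginal: 0.0594104 + 0.0628452 = 0.122256
P(Cluster I | the observation) ≈ 0.486

0.486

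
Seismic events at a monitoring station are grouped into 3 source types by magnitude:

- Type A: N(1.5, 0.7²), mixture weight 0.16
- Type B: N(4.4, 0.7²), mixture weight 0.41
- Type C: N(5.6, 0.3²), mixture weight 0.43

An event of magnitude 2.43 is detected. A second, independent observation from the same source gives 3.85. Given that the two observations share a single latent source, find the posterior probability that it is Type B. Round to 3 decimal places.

0.960

Posterior ∝ prior × likelihood, so P(k | x) ∝ P(Z=k) f_k(x); normalise over all components.
Since both observations come from the same component, the likelihood for component k is f_k(x₁)·f_k(x₂).
  L_A = [(1/(0.7·√(2π)))·exp(−(2.43−1.5)²/(2·0.7²)) = 0.569918·exp(-0.88255) = 0.23579] × [0.00203458] = 0.000479732
  L_B = [(1/(0.7·√(2π)))·exp(−(2.43−4.4)²/(2·0.7²)) = 0.569918·exp(-3.96010) = 0.0108633] × [0.418559] = 0.00454693
  L_C = [(1/(0.3·√(2π)))·exp(−(2.43−5.6)²/(2·0.3²)) = 1.329808·exp(-55.82722) = 7.55674e-25] × [5.42939e-08] = 4.10284e-32
Unnormalised posteriors:
  P(Z=A)·L_A = 0.16 × 0.000479732 = 7.67572e-05
  P(Z=B)·L_B = 0.41 × 0.00454693 = 0.00186424
  P(Z=C)·L_C = 0.43 × 4.10284e-32 = 1.76422e-32
Denominator: 7.67572e-05 + 0.00186424 + 1.76422e-32 = 0.001941
Responsibility of Type B: 0.00186424 / 0.001941 ≈ 0.960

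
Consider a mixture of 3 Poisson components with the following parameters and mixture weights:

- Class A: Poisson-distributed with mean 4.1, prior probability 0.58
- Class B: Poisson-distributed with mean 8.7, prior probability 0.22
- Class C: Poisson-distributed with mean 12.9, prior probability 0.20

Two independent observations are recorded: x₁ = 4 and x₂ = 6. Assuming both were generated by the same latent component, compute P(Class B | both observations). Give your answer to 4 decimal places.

The responsibility of component k is P(Z=k) f_k(x) divided by Σ_j P(Z=j) f_j(x).
Since both observations come from the same component, the likelihood for component k is f_k(x₁)·f_k(x₂).
  L_A = [0.195127] × [0.109336] = 0.0213344
  L_B = [0.0397653] × [0.100328] = 0.00398956
  L_C = [0.00288236] × [0.0159885] = 4.60846e-05
Unnormalised posteriors:
  P(Z=A)·L_A = 0.58 × 0.0213344 = 0.0123739
  P(Z=B)·L_B = 0.22 × 0.00398956 = 0.000877703
  P(Z=C)·L_C = 0.20 × 4.60846e-05 = 9.21692e-06
Evidence: 0.0123739 + 0.000877703 + 9.21692e-06 = 0.0132609
P(Class B | x₁, x₂) ≈ 0.0662

0.0662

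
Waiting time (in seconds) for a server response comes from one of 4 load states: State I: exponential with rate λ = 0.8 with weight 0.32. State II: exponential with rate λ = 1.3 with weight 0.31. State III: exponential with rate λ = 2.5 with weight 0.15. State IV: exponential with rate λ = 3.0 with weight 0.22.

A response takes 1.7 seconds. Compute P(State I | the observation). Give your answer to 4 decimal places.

P(component k | x) = w_k·f_k(x) / marginal(x), where marginal(x) = Σ_j w_j·f_j(x).
Evaluate each component's likelihood at the observed value:
  L_I = 0.8·e^(−0.8·1.7) = 0.8·e^(−1.3600) = 0.205329
  L_II = 1.3·e^(−1.3·1.7) = 1.3·e^(−2.2100) = 0.142611
  L_III = 2.5·e^(−2.5·1.7) = 2.5·e^(−4.2500) = 0.0356606
  L_IV = 3.0·e^(−3.0·1.7) = 3.0·e^(−5.1000) = 0.0182902
Prior × likelihood for each component:
  w_I·L_I = 0.32 × 0.205329 = 0.0657052
  w_II·L_II = 0.31 × 0.142611 = 0.0442094
  w_III·L_III = 0.15 × 0.0356606 = 0.00534909
  w_IV·L_IV = 0.22 × 0.0182902 = 0.00402385
Sum: 0.0657052 + 0.0442094 + 0.00534909 + 0.00402385 = 0.119287
P(State I | the observation) = 0.0657052 / 0.119287 ≈ 0.5508

0.5508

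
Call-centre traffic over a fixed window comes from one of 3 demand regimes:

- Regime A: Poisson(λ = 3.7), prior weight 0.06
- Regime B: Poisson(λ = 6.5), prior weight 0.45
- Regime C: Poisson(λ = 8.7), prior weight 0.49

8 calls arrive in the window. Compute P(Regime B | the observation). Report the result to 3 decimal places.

P(component k | x) = π_k·f_k(x) / marginal(x), where marginal(x) = Σ_j π_j·f_j(x).
Component likelihoods at x = 8 calls:
  f_A = e^(−3.7)·3.7^8/8! = 0.0215379
  f_B = e^(−6.5)·6.5^8/8! = 0.118815
  f_C = e^(−8.7)·8.7^8/8! = 0.135604
Prior × likelihood for each component:
  π_A·f_A = 0.06 × 0.0215379 = 0.00129227
  π_B·f_B = 0.45 × 0.118815 = 0.0534669
  π_C·f_C = 0.49 × 0.135604 = 0.0664458
Evidence: 0.00129227 + 0.0534669 + 0.0664458 = 0.121205
So the posterior for Regime B is 0.0534669 / 0.121205 ≈ 0.441.

0.441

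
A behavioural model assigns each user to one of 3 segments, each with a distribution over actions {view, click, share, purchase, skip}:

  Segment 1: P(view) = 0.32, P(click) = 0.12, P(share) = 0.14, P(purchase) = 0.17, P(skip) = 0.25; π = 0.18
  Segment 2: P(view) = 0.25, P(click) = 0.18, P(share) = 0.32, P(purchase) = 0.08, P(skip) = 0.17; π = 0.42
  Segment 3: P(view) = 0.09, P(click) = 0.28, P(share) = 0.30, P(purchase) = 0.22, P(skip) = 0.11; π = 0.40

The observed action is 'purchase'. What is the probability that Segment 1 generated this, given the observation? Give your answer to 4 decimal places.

0.2011

P(component k | x) = w_k·f_k(x) / marginal(x), where marginal(x) = Σ_j w_j·f_j(x).
Categorical probabilities:
  p_1 = 0.17
  p_2 = 0.08
  p_3 = 0.22
Prior × likelihood for each component:
  w_1·p_1 = 0.18 × 0.17 = 0.0306
  w_2·p_2 = 0.42 × 0.08 = 0.0336
  w_3·p_3 = 0.40 × 0.22 = 0.088
Normaliser: 0.0306 + 0.0336 + 0.088 = 0.1522
P(Segment 1 | data) = 0.0306 / 0.1522 ≈ 0.2011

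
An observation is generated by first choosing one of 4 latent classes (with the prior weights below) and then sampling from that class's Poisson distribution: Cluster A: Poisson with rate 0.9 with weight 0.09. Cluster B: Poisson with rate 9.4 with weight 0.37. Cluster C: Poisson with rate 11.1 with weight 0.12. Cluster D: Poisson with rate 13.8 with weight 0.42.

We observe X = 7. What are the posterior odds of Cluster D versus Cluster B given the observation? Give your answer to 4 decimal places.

0.2048

Posterior odds = (P(Z=i) f_i(x)) / (P(Z=j) f_j(x)); the normalising sum cancels.
Evaluate each component's likelihood at the observed value:
  p_A = e^(−0.9)·0.9^7/7! = 3.85835e-05
  p_B = e^(−9.4)·9.4^7/7! = 0.106438
  p_C = e^(−11.1)·11.1^7/7! = 0.0622532
  p_D = e^(−13.8)·13.8^7/7! = 0.019207
Posterior odds = (P(Z=D)·p_D) / (P(Z=B)·p_B) = (0.42·0.019207) / (0.37·0.106438) = 0.00806693 / 0.039382 ≈ 0.2048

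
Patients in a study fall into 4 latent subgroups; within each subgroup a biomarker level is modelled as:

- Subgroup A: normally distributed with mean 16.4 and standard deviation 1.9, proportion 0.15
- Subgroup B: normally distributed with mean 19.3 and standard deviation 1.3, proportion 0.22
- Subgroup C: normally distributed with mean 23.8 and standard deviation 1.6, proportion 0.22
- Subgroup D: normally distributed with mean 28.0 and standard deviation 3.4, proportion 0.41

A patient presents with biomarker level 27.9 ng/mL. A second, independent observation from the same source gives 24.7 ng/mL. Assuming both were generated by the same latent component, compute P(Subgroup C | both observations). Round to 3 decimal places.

The responsibility of component k is w_k f_k(x) divided by Σ_j w_j f_j(x).
Since both observations come from the same component, the likelihood for component k is f_k(x₁)·f_k(x₂).
  p_A = [(1/(1.9·√(2π)))·exp(−(27.9−16.4)²/(2·1.9²)) = 0.209970·exp(-18.31717) = 2.32867e-09] × [1.50769e-05] = 3.51093e-14
  p_B = [(1/(1.3·√(2π)))·exp(−(27.9−19.3)²/(2·1.3²)) = 0.306879·exp(-21.88166) = 9.63571e-11] × [5.49811e-05] = 5.29782e-15
  p_C = [(1/(1.6·√(2π)))·exp(−(27.9−23.8)²/(2·1.6²)) = 0.249339·exp(-3.28320) = 0.00935218] × [0.212855] = 0.00199066
  p_D = [(1/(3.4·√(2π)))·exp(−(27.9−28.0)²/(2·3.4²)) = 0.117336·exp(-0.00043) = 0.117285] × [0.0732604] = 0.00859237
Weight by the priors:
  w_A·p_A = 0.15 × 3.51093e-14 = 5.26639e-15
  w_B·p_B = 0.22 × 5.29782e-15 = 1.16552e-15
  w_C·p_C = 0.22 × 0.00199066 = 0.000437945
  w_D·p_D = 0.41 × 0.00859237 = 0.00352287
Denominator: 5.26639e-15 + 1.16552e-15 + 0.000437945 + 0.00352287 = 0.00396081
P(Subgroup C | x₁, x₂) ≈ 0.111

0.111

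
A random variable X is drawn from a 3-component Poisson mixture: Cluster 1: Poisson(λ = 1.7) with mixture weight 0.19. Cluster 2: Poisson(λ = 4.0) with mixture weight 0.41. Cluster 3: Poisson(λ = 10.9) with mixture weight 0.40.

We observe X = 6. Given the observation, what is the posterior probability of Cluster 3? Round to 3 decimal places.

0.282

By Bayes' theorem, P(k | x) = π_k f_k(x) / Σ_j π_j f_j(x).
Component likelihoods at x = 6:
  L_1 = e^(−1.7)·1.7^6/6! = 0.00612436
  L_2 = e^(−4.0)·4.0^6/6! = 0.104196
  L_3 = e^(−10.9)·10.9^6/6! = 0.0429949
Weight by the priors:
  π_1·L_1 = 0.19 × 0.00612436 = 0.00116363
  π_2·L_2 = 0.41 × 0.104196 = 0.0427202
  π_3·L_3 = 0.40 × 0.0429949 = 0.0171979
Normaliser: 0.00116363 + 0.0427202 + 0.0171979 = 0.0610818
So the posterior for Cluster 3 is 0.0171979 / 0.0610818 ≈ 0.282.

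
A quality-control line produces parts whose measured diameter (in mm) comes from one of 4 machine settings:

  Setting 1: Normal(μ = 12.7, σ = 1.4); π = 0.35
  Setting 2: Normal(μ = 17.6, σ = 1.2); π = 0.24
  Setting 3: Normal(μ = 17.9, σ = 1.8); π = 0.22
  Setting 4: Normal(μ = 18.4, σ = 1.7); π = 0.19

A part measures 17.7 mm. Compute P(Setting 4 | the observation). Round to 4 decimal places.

0.2422

The responsibility of component k is P(Z=k) f_k(x) divided by Σ_j P(Z=j) f_j(x).
Normal densities:
  L_1 = (1/(1.4·√(2π)))·exp(−(17.7−12.7)²/(2·1.4²)) = 0.284959·exp(-6.37755) = 0.000484225
  L_2 = (1/(1.2·√(2π)))·exp(−(17.7−17.6)²/(2·1.2²)) = 0.332452·exp(-0.00347) = 0.3313
  L_3 = (1/(1.8·√(2π)))·exp(−(17.7−17.9)²/(2·1.8²)) = 0.221635·exp(-0.00617) = 0.220271
  L_4 = (1/(1.7·√(2π)))·exp(−(17.7−18.4)²/(2·1.7²)) = 0.234672·exp(-0.08478) = 0.215598
Prior × likelihood for each component:
  P(Z=1)·L_1 = 0.35 × 0.000484225 = 0.000169479
  P(Z=2)·L_2 = 0.24 × 0.3313 = 0.0795119
  P(Z=3)·L_3 = 0.22 × 0.220271 = 0.0484596
  P(Z=4)·L_4 = 0.19 × 0.215598 = 0.0409635
Denominator: 0.000169479 + 0.0795119 + 0.0484596 + 0.0409635 = 0.169104
P(Setting 4 | the observation) = 0.0409635 / 0.169104 ≈ 0.2422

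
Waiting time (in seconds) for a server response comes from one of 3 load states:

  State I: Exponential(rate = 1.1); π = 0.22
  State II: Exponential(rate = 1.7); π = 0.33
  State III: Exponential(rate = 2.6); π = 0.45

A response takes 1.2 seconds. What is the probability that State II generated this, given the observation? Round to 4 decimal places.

Posterior ∝ prior × likelihood, so P(k | x) ∝ π_k f_k(x); normalise over all components.
Exponential densities:
  p_I = 0.293849
  p_II = 0.221049
  p_III = 0.114809
Unnormalised posteriors:
  π_I·p_I = 0.22 × 0.293849 = 0.0646467
  π_II·p_II = 0.33 × 0.221049 = 0.0729461
  π_III·p_III = 0.45 × 0.114809 = 0.0516639
Normaliser: 0.0646467 + 0.0729461 + 0.0516639 = 0.189257
Responsibility of State II: 0.0729461 / 0.189257 ≈ 0.3854

0.3854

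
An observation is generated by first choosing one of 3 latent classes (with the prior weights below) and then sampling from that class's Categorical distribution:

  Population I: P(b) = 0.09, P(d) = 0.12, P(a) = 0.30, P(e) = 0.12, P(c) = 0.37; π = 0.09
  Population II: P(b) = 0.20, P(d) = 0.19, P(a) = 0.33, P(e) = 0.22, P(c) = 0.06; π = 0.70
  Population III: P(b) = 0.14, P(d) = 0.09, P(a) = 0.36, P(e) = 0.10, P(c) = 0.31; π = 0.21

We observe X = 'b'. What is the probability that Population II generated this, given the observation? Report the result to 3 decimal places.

0.789

P(component k | x) = π_k·f_k(x) / marginal(x), where marginal(x) = Σ_j π_j·f_j(x).
Evaluate each component's likelihood at the observed value:
  L_I = P(b | comp) = 0.09
  L_II = P(b | comp) = 0.20
  L_III = P(b | comp) = 0.14
Prior × likelihood for each component:
  π_I·L_I = 0.09 × 0.09 = 0.0081
  π_II·L_II = 0.70 × 0.2 = 0.14
  π_III·L_III = 0.21 × 0.14 = 0.0294
Marginal: 0.0081 + 0.14 + 0.0294 = 0.1775
P(Population II | 'b') ≈ 0.789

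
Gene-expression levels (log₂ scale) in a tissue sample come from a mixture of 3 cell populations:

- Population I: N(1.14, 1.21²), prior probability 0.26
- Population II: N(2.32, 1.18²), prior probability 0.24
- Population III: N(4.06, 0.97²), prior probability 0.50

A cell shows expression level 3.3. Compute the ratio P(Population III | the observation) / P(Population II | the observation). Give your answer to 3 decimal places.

Posterior odds = (π_i f_i(x)) / (π_j f_j(x)); the normalising sum cancels.
Normal densities:
  L_I = (1/(1.21·√(2π)))·exp(−(3.3−1.14)²/(2·1.21²)) = 0.329704·exp(-1.59333) = 0.0670114
  L_II = (1/(1.18·√(2π)))·exp(−(3.3−2.32)²/(2·1.18²)) = 0.338087·exp(-0.34487) = 0.23947
  L_III = (1/(0.97·√(2π)))·exp(−(3.3−4.06)²/(2·0.97²)) = 0.411281·exp(-0.30694) = 0.302577
0.151288 / 0.0574729 ≈ 2.632

2.632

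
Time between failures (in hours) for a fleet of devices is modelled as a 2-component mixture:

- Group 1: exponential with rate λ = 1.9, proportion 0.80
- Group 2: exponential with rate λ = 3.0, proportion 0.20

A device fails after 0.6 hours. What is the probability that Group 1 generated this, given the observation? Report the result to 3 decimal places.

By Bayes' theorem, P(k | x) = π_k f_k(x) / Σ_j π_j f_j(x).
Evaluate each component's likelihood at the observed value:
  p_1 = 1.9·e^(−1.9·0.6) = 1.9·e^(−1.1400) = 0.607656
  p_2 = 3.0·e^(−3.0·0.6) = 3.0·e^(−1.8000) = 0.495897
Prior × likelihood for each component:
  π_1·p_1 = 0.80 × 0.607656 = 0.486125
  π_2·p_2 = 0.20 × 0.495897 = 0.0991793
Marginal: 0.486125 + 0.0991793 = 0.585304
So the posterior for Group 1 is 0.486125 / 0.585304 ≈ 0.831.

0.831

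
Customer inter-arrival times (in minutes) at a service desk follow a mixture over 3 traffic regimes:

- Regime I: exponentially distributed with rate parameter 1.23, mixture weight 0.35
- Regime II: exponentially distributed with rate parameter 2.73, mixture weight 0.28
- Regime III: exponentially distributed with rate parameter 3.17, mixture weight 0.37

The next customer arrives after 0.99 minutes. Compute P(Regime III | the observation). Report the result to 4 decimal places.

0.2216

By Bayes' theorem, P(k | x) = P(Z=k) f_k(x) / Σ_j P(Z=j) f_j(x).
Evaluate each component's likelihood at the observed value:
  L_I = 1.23·e^(−1.23·0.99) = 1.23·e^(−1.2177) = 0.363969
  L_II = 2.73·e^(−2.73·0.99) = 2.73·e^(−2.7027) = 0.182976
  L_III = 3.17·e^(−3.17·0.99) = 3.17·e^(−3.1383) = 0.13744
Prior × likelihood for each component:
  P(Z=I)·L_I = 0.35 × 0.363969 = 0.127389
  P(Z=II)·L_II = 0.28 × 0.182976 = 0.0512334
  P(Z=III)·L_III = 0.37 × 0.13744 = 0.0508528
Normaliser: 0.127389 + 0.0512334 + 0.0508528 = 0.229475
So the posterior for Regime III is 0.0508528 / 0.229475 ≈ 0.2216.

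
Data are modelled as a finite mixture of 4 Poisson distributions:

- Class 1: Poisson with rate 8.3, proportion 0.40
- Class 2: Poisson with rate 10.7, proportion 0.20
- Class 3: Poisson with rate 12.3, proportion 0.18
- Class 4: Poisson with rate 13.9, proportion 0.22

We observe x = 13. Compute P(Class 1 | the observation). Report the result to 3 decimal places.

0.190

Posterior ∝ prior × likelihood, so P(k | x) ∝ π_k f_k(x); normalise over all components.
Poisson probabilities:
  L_1 = e^(−8.3)·8.3^13/13! = 0.0354071
  L_2 = e^(−10.7)·10.7^13/13! = 0.0872485
  L_3 = e^(−12.3)·12.3^13/13! = 0.107811
  L_4 = e^(−13.9)·13.9^13/13! = 0.106713
Multiply by the mixture weights:
  π_1·L_1 = 0.40 × 0.0354071 = 0.0141629
  π_2·L_2 = 0.20 × 0.0872485 = 0.0174497
  π_3·L_3 = 0.18 × 0.107811 = 0.019406
  π_4·L_4 = 0.22 × 0.106713 = 0.0234769
Normaliser: 0.0141629 + 0.0174497 + 0.019406 + 0.0234769 = 0.0744955
So the posterior for Class 1 is 0.0141629 / 0.0744955 ≈ 0.190.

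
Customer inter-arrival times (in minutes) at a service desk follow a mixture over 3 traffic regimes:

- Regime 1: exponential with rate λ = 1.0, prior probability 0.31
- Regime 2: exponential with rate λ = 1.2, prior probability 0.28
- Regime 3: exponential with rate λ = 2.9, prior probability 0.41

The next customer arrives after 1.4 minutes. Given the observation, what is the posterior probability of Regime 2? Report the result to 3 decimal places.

The responsibility of component k is π_k f_k(x) divided by Σ_j π_j f_j(x).
Component likelihoods at x = 1.4 minutes:
  f_1 = 1.0·e^(−1.0·1.4) = 1.0·e^(−1.4000) = 0.246597
  f_2 = 1.2·e^(−1.2·1.4) = 1.2·e^(−1.6800) = 0.223649
  f_3 = 2.9·e^(−2.9·1.4) = 2.9·e^(−4.0600) = 0.0500222
Weight by the priors:
  π_1·f_1 = 0.31 × 0.246597 = 0.0764451
  π_2·f_2 = 0.28 × 0.223649 = 0.0626217
  π_3·f_3 = 0.41 × 0.0500222 = 0.0205091
Evidence: 0.0764451 + 0.0626217 + 0.0205091 = 0.159576
P(Regime 2 | x) ≈ 0.392

0.392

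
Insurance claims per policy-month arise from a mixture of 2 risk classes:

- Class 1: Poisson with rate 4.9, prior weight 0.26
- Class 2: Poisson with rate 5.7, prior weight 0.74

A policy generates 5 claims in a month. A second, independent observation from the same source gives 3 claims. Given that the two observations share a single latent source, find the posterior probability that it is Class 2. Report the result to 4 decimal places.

By Bayes' theorem, P(k | x) = P(Z=k) f_k(x) / Σ_j P(Z=j) f_j(x).
Since both observations come from the same component, the likelihood for component k is f_k(x₁)·f_k(x₂).
  L_1 = [e^(−4.9)·4.9^5/5! = 0.17529] × [0.146014] = 0.0255947
  L_2 = [e^(−5.7)·5.7^5/5! = 0.16777] × [0.103275] = 0.0173264
Multiply by the mixture weights:
  P(Z=1)·L_1 = 0.26 × 0.0255947 = 0.00665462
  P(Z=2)·L_2 = 0.74 × 0.0173264 = 0.0128216
Normaliser: 0.00665462 + 0.0128216 = 0.0194762
So the posterior for Class 2 is 0.0128216 / 0.0194762 ≈ 0.6583.

0.6583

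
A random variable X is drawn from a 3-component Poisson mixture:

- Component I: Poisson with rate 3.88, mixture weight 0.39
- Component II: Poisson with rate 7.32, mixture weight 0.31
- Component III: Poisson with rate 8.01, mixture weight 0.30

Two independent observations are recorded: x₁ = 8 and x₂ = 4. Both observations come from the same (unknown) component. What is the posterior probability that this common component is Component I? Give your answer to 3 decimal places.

P(component k | x) = w_k·f_k(x) / marginal(x), where marginal(x) = Σ_j w_j·f_j(x).
Since both observations come from the same component, the likelihood for component k is f_k(x₁)·f_k(x₂).
  p_I = [e^(−3.88)·3.88^8/8! = 0.026307] × [0.195008] = 0.00513008
  p_II = [e^(−7.32)·7.32^8/8! = 0.135373] × [0.0792132] = 0.0107233
  p_III = [e^(−8.01)·8.01^8/8! = 0.139586] × [0.0569666] = 0.00795172
Multiply by the mixture weights:
  w_I·p_I = 0.39 × 0.00513008 = 0.00200073
  w_II·p_II = 0.31 × 0.0107233 = 0.00332423
  w_III·p_III = 0.30 × 0.00795172 = 0.00238551
Evidence: 0.00200073 + 0.00332423 + 0.00238551 = 0.00771048
Responsibility of Component I: 0.00200073 / 0.00771048 ≈ 0.259

0.259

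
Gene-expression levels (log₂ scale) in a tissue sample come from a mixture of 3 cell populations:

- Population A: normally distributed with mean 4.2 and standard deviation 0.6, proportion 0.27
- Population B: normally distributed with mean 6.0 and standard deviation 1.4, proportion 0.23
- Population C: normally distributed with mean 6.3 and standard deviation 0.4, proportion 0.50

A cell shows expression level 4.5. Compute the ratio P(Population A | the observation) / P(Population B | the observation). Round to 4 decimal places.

Only the two components matter; the odds are (w_i f_i(x)) / (w_j f_j(x)).
Component likelihoods at x = 4.5:
  p_A = (1/(0.6·√(2π)))·exp(−(4.5−4.2)²/(2·0.6²)) = 0.664904·exp(-0.12500) = 0.586776
  p_B = (1/(1.4·√(2π)))·exp(−(4.5−6.0)²/(2·1.4²)) = 0.284959·exp(-0.57398) = 0.160511
  p_C = (1/(0.4·√(2π)))·exp(−(4.5−6.3)²/(2·0.4²)) = 0.997356·exp(-10.12500) = 3.99594e-05
Odds = (0.27/0.23) × (0.586776/0.160511) = 1.17391 × 3.65566 ≈ 4.2914

4.2914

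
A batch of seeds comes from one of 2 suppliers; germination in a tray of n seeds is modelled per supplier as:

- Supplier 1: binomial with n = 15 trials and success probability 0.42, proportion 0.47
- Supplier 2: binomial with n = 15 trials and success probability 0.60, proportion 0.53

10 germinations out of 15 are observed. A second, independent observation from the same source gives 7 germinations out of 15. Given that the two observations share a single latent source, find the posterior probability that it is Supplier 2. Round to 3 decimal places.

0.795

By Bayes' theorem, P(k | x) = π_k f_k(x) / Σ_j π_j f_j(x).
Since both observations come from the same component, the likelihood for component k is f_k(x₁)·f_k(x₂).
  f_1 = [0.0336657] × [0.189984] = 0.00639596
  f_2 = [0.185938] × [0.118056] = 0.021951
Prior × likelihood for each component:
  π_1·f_1 = 0.47 × 0.00639596 = 0.0030061
  π_2·f_2 = 0.53 × 0.021951 = 0.011634
Marginal: 0.0030061 + 0.011634 = 0.0146402
P(Supplier 2 | x₁, x₂) ≈ 0.795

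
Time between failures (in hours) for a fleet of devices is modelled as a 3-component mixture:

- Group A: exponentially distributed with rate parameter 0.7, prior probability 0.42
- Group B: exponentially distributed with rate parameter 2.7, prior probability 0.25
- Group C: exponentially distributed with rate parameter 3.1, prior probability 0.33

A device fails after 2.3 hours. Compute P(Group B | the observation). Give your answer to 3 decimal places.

0.022

Apply Bayes' rule: the posterior for each component is proportional to its prior times its likelihood at x.
Evaluate each component's likelihood at the observed value:
  L_A = 0.7·e^(−0.7·2.3) = 0.7·e^(−1.6100) = 0.139921
  L_B = 2.7·e^(−2.7·2.3) = 2.7·e^(−6.2100) = 0.00542494
  L_C = 3.1·e^(−3.1·2.3) = 3.1·e^(−7.1300) = 0.00248223
Multiply by the mixture weights:
  π_A·L_A = 0.42 × 0.139921 = 0.058767
  π_B·L_B = 0.25 × 0.00542494 = 0.00135624
  π_C·L_C = 0.33 × 0.00248223 = 0.000819136
Evidence: 0.058767 + 0.00135624 + 0.000819136 = 0.0609423
P(Group B | data) ≈ 0.022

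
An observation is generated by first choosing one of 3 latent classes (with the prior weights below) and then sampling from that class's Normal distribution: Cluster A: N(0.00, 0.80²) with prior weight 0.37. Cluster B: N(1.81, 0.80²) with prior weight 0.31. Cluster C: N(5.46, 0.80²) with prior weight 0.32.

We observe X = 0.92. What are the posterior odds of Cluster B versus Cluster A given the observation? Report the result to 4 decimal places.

0.8741

The posterior odds equal the prior odds times the likelihood ratio: (P(Z=i)/P(Z=j))·(f_i(x)/f_j(x)).
Evaluate each component's likelihood at the observed value:
  p_A = (1/(0.80·√(2π)))·exp(−(0.92−0.00)²/(2·0.80²)) = 0.498678·exp(-0.66125) = 0.25742
  p_B = (1/(0.80·√(2π)))·exp(−(0.92−1.81)²/(2·0.80²)) = 0.498678·exp(-0.61883) = 0.268576
  p_C = (1/(0.80·√(2π)))·exp(−(0.92−5.46)²/(2·0.80²)) = 0.498678·exp(-16.10281) = 5.06358e-08
Odds = (0.31/0.37) × (0.268576/0.25742) = 0.837838 × 1.04333 ≈ 0.8741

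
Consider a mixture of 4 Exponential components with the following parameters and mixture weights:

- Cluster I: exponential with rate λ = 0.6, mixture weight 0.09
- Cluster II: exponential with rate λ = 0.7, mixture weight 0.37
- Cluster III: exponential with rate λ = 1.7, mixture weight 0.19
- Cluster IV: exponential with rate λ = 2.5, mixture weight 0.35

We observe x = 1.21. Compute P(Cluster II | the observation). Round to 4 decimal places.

Posterior ∝ prior × likelihood, so P(k | x) ∝ w_k f_k(x); normalise over all components.
Exponential densities:
  L_I = 0.290304
  L_II = 0.300089
  L_III = 0.217323
  L_IV = 0.121395
Multiply by the mixture weights:
  w_I·L_I = 0.09 × 0.290304 = 0.0261274
  w_II·L_II = 0.37 × 0.300089 = 0.111033
  w_III·L_III = 0.19 × 0.217323 = 0.0412913
  w_IV·L_IV = 0.35 × 0.121395 = 0.0424881
Denominator: 0.0261274 + 0.111033 + 0.0412913 + 0.0424881 = 0.22094
Responsibility of Cluster II: 0.111033 / 0.22094 ≈ 0.5025

0.5025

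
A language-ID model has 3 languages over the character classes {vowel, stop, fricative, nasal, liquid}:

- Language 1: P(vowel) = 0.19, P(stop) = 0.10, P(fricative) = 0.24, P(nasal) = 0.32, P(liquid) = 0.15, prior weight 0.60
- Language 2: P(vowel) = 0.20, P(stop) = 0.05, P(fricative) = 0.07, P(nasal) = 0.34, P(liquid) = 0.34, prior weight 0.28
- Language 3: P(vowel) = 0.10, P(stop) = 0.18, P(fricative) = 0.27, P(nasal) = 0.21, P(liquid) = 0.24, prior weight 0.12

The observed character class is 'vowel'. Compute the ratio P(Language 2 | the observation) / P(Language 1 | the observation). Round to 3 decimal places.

0.491

Only the two components matter; the odds are (w_i f_i(x)) / (w_j f_j(x)).
Categorical probabilities:
  p_1 = P(vowel | comp) = 0.19
  p_2 = P(vowel | comp) = 0.20
  p_3 = P(vowel | comp) = 0.10
Odds = (0.28/0.60) × (0.2/0.19) = 0.466667 × 1.05263 ≈ 0.491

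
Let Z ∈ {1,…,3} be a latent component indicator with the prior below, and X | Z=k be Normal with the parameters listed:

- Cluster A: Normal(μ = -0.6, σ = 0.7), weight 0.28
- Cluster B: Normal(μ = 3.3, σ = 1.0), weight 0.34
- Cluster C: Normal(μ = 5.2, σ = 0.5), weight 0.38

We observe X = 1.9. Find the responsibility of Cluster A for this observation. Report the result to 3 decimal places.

P(component k | x) = P(Z=k)·f_k(x) / marginal(x), where marginal(x) = Σ_j P(Z=j)·f_j(x).
Evaluate each component's likelihood at the observed value:
  L_A = 0.000968449
  L_B = 0.149727
  L_C = 2.77336e-10
Weight by the priors:
  P(Z=A)·L_A = 0.28 × 0.000968449 = 0.000271166
  P(Z=B)·L_B = 0.34 × 0.149727 = 0.0509073
  P(Z=C)·L_C = 0.38 × 2.77336e-10 = 1.05388e-10
Evidence: 0.000271166 + 0.0509073 + 1.05388e-10 = 0.0511785
Responsibility of Cluster A: 0.000271166 / 0.0511785 ≈ 0.005

0.005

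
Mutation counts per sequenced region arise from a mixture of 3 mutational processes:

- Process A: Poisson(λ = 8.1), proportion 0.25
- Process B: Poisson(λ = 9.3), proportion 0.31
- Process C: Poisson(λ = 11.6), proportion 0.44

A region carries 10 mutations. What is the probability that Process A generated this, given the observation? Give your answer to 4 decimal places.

Posterior ∝ prior × likelihood, so P(k | x) ∝ π_k f_k(x); normalise over all components.
Component likelihoods at x = 10 mutations:
  L_A = 0.101696
  L_B = 0.121935
  L_C = 0.11143
Weight by the priors:
  π_A·L_A = 0.25 × 0.101696 = 0.0254239
  π_B·L_B = 0.31 × 0.121935 = 0.0377998
  π_C·L_C = 0.44 × 0.11143 = 0.0490291
Evidence: 0.0254239 + 0.0377998 + 0.0490291 = 0.112253
Responsibility of Process A: 0.0254239 / 0.112253 ≈ 0.2265

0.2265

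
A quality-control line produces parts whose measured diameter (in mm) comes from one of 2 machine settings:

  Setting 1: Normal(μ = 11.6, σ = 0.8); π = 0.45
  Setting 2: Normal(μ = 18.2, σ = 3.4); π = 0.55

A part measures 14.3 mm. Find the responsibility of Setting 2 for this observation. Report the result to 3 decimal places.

Apply Bayes' rule: the posterior for each component is proportional to its prior times its likelihood at x.
Normal densities:
  f_1 = (1/(0.8·√(2π)))·exp(−(14.3−11.6)²/(2·0.8²)) = 0.498678·exp(-5.69531) = 0.0016764
  f_2 = (1/(3.4·√(2π)))·exp(−(14.3−18.2)²/(2·3.4²)) = 0.117336·exp(-0.65787) = 0.0607744
Weight by the priors:
  π_1·f_1 = 0.45 × 0.0016764 = 0.000754379
  π_2·f_2 = 0.55 × 0.0607744 = 0.0334259
Normaliser: 0.000754379 + 0.0334259 = 0.0341803
P(Setting 2 | the observation) = 0.0334259 / 0.0341803 ≈ 0.978

0.978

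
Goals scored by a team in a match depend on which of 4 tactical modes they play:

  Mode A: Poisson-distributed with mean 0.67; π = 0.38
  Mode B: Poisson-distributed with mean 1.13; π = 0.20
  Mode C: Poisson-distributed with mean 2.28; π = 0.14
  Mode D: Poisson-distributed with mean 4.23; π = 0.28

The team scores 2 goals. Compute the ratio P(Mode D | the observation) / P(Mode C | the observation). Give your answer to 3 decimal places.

0.979

Only the two components matter; the odds are (w_i f_i(x)) / (w_j f_j(x)).
Evaluate each component's likelihood at the observed value:
  f_A = e^(−0.67)·0.67^2/2! = 0.114853
  f_B = e^(−1.13)·1.13^2/2! = 0.206241
  f_C = e^(−2.28)·2.28^2/2! = 0.265857
  f_D = e^(−4.23)·4.23^2/2! = 0.130192
Odds = (0.28/0.14) × (0.130192/0.265857) = 2 × 0.489708 ≈ 0.979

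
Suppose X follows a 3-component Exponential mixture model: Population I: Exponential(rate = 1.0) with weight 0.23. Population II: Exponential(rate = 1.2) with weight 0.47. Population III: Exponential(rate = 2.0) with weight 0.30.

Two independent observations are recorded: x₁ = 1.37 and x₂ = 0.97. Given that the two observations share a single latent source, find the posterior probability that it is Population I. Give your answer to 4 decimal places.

0.2989

The responsibility of component k is w_k f_k(x) divided by Σ_j w_j f_j(x).
Since both observations come from the same component, the likelihood for component k is f_k(x₁)·f_k(x₂).
  f_I = [1.0·e^(−1.0·1.37) = 1.0·e^(−1.3700) = 0.254107] × [0.379083] = 0.0963276
  f_II = [1.2·e^(−1.2·1.37) = 1.2·e^(−1.6440) = 0.231847] × [0.374682] = 0.0868688
  f_III = [2.0·e^(−2.0·1.37) = 2.0·e^(−2.7400) = 0.129141] × [0.287408] = 0.0371161
Weight by the priors:
  w_I·f_I = 0.23 × 0.0963276 = 0.0221554
  w_II·f_II = 0.47 × 0.0868688 = 0.0408283
  w_III·f_III = 0.30 × 0.0371161 = 0.0111348
Normaliser: 0.0221554 + 0.0408283 + 0.0111348 = 0.0741185
So the posterior for Population I is 0.0221554 / 0.0741185 ≈ 0.2989.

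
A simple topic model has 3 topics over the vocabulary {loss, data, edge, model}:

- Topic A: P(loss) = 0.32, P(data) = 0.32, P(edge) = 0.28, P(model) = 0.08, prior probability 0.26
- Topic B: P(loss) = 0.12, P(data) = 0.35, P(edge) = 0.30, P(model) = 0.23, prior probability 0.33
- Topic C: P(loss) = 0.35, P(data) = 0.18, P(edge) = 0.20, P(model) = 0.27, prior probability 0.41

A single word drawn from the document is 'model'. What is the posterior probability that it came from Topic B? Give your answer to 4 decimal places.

0.3660

Posterior ∝ prior × likelihood, so P(k | x) ∝ π_k f_k(x); normalise over all components.
Evaluate each component's likelihood at the observed value:
  p_A = P(model | comp) = 0.08
  p_B = P(model | comp) = 0.23
  p_C = P(model | comp) = 0.27
Weight by the priors:
  π_A·p_A = 0.26 × 0.08 = 0.0208
  π_B·p_B = 0.33 × 0.23 = 0.0759
  π_C·p_C = 0.41 × 0.27 = 0.1107
Normaliser: 0.0208 + 0.0759 + 0.1107 = 0.2074
P(Topic B | 'model') ≈ 0.3660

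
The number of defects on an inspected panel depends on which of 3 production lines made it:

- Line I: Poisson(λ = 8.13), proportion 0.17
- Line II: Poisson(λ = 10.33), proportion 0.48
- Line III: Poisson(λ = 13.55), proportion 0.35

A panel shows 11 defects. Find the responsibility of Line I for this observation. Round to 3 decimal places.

P(component k | x) = π_k·f_k(x) / marginal(x), where marginal(x) = Σ_j π_j·f_j(x).
Poisson probabilities:
  p_I = e^(−8.13)·8.13^11/11! = 0.0756878
  p_II = e^(−10.33)·10.33^11/11! = 0.116865
  p_III = e^(−13.55)·13.55^11/11! = 0.0923605
Prior × likelihood for each component:
  π_I·p_I = 0.17 × 0.0756878 = 0.0128669
  π_II·p_II = 0.48 × 0.116865 = 0.0560954
  π_III·p_III = 0.35 × 0.0923605 = 0.0323262
Sum: 0.0128669 + 0.0560954 + 0.0323262 = 0.101288
P(Line I | data) = 0.0128669 / 0.101288 ≈ 0.127

0.127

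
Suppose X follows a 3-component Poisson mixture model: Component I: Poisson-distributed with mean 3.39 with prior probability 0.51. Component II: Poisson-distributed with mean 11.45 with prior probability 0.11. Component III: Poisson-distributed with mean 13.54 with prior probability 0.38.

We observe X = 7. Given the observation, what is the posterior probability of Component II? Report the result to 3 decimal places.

0.188

By Bayes' theorem, P(k | x) = π_k f_k(x) / Σ_j π_j f_j(x).
Evaluate each component's likelihood at the observed value:
  f_I = e^(−3.39)·3.39^7/7! = 0.0344119
  f_II = e^(−11.45)·11.45^7/7! = 0.0545175
  f_III = e^(−13.54)·13.54^7/7! = 0.0218048
Multiply by the mixture weights:
  π_I·f_I = 0.51 × 0.0344119 = 0.0175501
  π_II·f_II = 0.11 × 0.0545175 = 0.00599693
  π_III·f_III = 0.38 × 0.0218048 = 0.00828584
Marginal: 0.0175501 + 0.00599693 + 0.00828584 = 0.0318328
So the posterior for Component II is 0.00599693 / 0.0318328 ≈ 0.188.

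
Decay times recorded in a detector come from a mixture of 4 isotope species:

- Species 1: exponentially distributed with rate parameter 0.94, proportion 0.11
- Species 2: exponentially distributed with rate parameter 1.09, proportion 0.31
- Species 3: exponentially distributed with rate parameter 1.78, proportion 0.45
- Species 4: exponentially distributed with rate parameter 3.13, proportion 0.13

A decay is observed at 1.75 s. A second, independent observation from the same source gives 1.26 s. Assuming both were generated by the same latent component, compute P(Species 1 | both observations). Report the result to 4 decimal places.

Apply Bayes' rule: the posterior for each component is proportional to its prior times its likelihood at x.
Since both observations come from the same component, the likelihood for component k is f_k(x₁)·f_k(x₂).
  f_1 = [0.181432] × [0.287574] = 0.0521751
  f_2 = [0.161812] × [0.276036] = 0.0446659
  f_3 = [0.0789937] × [0.188966] = 0.0149272
  f_4 = [0.0130827] × [0.060642] = 0.00079336
Multiply by the mixture weights:
  P(Z=1)·f_1 = 0.11 × 0.0521751 = 0.00573926
  P(Z=2)·f_2 = 0.31 × 0.0446659 = 0.0138464
  P(Z=3)·f_3 = 0.45 × 0.0149272 = 0.00671722
  P(Z=4)·f_4 = 0.13 × 0.00079336 = 0.000103137
Sum: 0.00573926 + 0.0138464 + 0.00671722 + 0.000103137 = 0.026406
P(Species 1 | x₁, x₂) = 0.00573926 / 0.026406 ≈ 0.2173

0.2173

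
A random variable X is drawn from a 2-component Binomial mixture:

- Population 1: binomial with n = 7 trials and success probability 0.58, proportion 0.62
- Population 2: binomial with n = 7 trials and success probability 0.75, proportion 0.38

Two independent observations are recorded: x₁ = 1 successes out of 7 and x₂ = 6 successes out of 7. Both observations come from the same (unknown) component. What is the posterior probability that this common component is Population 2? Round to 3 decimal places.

0.089

Apply Bayes' rule: the posterior for each component is proportional to its prior times its likelihood at x.
Since both observations come from the same component, the likelihood for component k is f_k(x₁)·f_k(x₂).
  p_1 = [C(7,1)·0.58^1·0.42^6 = 7·0.58·0.00548903 = 0.0222855] × [0.111922] = 0.00249423
  p_2 = [C(7,1)·0.75^1·0.25^6 = 7·0.75·0.000244141 = 0.00128174] × [0.311462] = 0.000399213
Prior × likelihood for each component:
  w_1·p_1 = 0.62 × 0.00249423 = 0.00154642
  w_2·p_2 = 0.38 × 0.000399213 = 0.000151701
Denominator: 0.00154642 + 0.000151701 = 0.00169813
So the posterior for Population 2 is 0.000151701 / 0.00169813 ≈ 0.089.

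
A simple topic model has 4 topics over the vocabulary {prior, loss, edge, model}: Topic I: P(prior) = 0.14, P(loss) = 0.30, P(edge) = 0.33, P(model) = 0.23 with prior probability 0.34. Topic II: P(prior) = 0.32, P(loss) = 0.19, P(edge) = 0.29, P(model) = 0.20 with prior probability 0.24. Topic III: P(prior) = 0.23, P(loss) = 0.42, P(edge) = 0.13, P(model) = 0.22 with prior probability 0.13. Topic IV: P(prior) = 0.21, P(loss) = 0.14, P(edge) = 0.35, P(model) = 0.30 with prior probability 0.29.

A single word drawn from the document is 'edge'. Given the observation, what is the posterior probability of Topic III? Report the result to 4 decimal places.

0.0563

Posterior ∝ prior × likelihood, so P(k | x) ∝ π_k f_k(x); normalise over all components.
Categorical probabilities:
  p_I = 0.33
  p_II = 0.29
  p_III = 0.13
  p_IV = 0.35
Prior × likelihood for each component:
  π_I·p_I = 0.34 × 0.33 = 0.1122
  π_II·p_II = 0.24 × 0.29 = 0.0696
  π_III·p_III = 0.13 × 0.13 = 0.0169
  π_IV·p_IV = 0.29 × 0.35 = 0.1015
Marginal: 0.1122 + 0.0696 + 0.0169 + 0.1015 = 0.3002
P(Topic III | 'edge') = 0.0169 / 0.3002 ≈ 0.0563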